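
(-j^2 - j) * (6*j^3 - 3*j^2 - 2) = -6*j^5 - 3*j^4 + 3*j^3 + 2*j^2 + 2*j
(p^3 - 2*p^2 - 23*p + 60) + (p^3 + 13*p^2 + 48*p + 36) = 2*p^3 + 11*p^2 + 25*p + 96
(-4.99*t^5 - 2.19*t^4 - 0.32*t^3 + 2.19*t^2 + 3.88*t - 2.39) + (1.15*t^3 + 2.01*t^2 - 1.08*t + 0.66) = -4.99*t^5 - 2.19*t^4 + 0.83*t^3 + 4.2*t^2 + 2.8*t - 1.73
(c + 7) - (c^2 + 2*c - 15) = -c^2 - c + 22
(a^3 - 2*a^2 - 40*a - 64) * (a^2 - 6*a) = a^5 - 8*a^4 - 28*a^3 + 176*a^2 + 384*a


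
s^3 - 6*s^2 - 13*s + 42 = (s - 7)*(s - 2)*(s + 3)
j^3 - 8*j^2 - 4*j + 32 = (j - 8)*(j - 2)*(j + 2)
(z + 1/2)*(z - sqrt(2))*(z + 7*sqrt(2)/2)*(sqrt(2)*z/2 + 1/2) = sqrt(2)*z^4/2 + sqrt(2)*z^3/4 + 3*z^3 - 9*sqrt(2)*z^2/4 + 3*z^2/2 - 7*z/2 - 9*sqrt(2)*z/8 - 7/4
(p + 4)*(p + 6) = p^2 + 10*p + 24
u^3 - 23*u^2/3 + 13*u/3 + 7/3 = (u - 7)*(u - 1)*(u + 1/3)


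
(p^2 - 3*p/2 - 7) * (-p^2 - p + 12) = -p^4 + p^3/2 + 41*p^2/2 - 11*p - 84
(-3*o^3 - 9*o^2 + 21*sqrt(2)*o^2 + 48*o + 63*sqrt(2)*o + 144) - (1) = -3*o^3 - 9*o^2 + 21*sqrt(2)*o^2 + 48*o + 63*sqrt(2)*o + 143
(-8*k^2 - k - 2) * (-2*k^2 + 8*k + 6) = 16*k^4 - 62*k^3 - 52*k^2 - 22*k - 12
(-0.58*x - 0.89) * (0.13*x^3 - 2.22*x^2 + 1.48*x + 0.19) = -0.0754*x^4 + 1.1719*x^3 + 1.1174*x^2 - 1.4274*x - 0.1691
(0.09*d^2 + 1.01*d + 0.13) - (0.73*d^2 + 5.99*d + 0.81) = -0.64*d^2 - 4.98*d - 0.68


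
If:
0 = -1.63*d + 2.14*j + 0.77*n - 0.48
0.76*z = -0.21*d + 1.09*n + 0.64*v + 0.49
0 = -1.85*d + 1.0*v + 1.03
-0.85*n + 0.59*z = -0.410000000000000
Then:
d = 0.00350283850706607*z - 0.366082860248822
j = -0.247084561434008*z - 0.228096648089469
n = 0.694117647058824*z + 0.482352941176471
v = 0.00648025123807223*z - 1.70725329146032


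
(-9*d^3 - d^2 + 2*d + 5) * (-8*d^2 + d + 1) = 72*d^5 - d^4 - 26*d^3 - 39*d^2 + 7*d + 5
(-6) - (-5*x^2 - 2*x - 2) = 5*x^2 + 2*x - 4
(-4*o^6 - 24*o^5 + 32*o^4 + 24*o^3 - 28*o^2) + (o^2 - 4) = -4*o^6 - 24*o^5 + 32*o^4 + 24*o^3 - 27*o^2 - 4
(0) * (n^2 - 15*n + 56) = 0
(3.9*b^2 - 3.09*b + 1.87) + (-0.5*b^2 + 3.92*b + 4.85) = 3.4*b^2 + 0.83*b + 6.72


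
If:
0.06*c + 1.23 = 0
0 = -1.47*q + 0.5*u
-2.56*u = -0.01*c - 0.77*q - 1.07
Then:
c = -20.50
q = 0.13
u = 0.38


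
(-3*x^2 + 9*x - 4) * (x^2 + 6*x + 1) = -3*x^4 - 9*x^3 + 47*x^2 - 15*x - 4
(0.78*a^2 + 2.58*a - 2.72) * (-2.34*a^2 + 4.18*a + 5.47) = -1.8252*a^4 - 2.7768*a^3 + 21.4158*a^2 + 2.743*a - 14.8784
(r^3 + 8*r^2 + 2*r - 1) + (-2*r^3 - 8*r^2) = -r^3 + 2*r - 1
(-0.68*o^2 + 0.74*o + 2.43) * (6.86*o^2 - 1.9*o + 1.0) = -4.6648*o^4 + 6.3684*o^3 + 14.5838*o^2 - 3.877*o + 2.43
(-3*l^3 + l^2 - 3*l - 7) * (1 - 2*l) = 6*l^4 - 5*l^3 + 7*l^2 + 11*l - 7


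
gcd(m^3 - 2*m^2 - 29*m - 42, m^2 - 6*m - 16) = m + 2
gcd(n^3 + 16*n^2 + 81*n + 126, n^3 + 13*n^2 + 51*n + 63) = n^2 + 10*n + 21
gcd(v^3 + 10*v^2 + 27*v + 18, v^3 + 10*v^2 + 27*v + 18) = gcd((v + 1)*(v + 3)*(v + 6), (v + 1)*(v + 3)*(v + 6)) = v^3 + 10*v^2 + 27*v + 18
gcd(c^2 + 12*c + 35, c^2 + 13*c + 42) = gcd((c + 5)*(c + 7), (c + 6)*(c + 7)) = c + 7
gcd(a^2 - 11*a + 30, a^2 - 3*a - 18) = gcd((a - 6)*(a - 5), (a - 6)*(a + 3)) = a - 6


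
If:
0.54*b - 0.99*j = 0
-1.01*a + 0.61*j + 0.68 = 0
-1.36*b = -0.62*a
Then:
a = 0.79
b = 0.36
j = 0.20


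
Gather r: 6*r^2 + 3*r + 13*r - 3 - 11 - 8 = 6*r^2 + 16*r - 22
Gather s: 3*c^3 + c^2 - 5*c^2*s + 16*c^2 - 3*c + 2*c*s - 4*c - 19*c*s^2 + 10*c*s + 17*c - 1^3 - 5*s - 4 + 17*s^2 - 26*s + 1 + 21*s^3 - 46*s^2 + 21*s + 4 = 3*c^3 + 17*c^2 + 10*c + 21*s^3 + s^2*(-19*c - 29) + s*(-5*c^2 + 12*c - 10)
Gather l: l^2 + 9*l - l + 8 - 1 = l^2 + 8*l + 7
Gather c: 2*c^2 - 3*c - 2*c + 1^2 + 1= 2*c^2 - 5*c + 2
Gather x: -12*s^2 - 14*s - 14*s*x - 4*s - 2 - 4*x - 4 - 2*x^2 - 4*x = -12*s^2 - 18*s - 2*x^2 + x*(-14*s - 8) - 6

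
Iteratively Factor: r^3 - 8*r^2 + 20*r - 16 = (r - 4)*(r^2 - 4*r + 4) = (r - 4)*(r - 2)*(r - 2)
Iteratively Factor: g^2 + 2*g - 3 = (g - 1)*(g + 3)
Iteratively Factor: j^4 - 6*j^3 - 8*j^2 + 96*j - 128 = (j + 4)*(j^3 - 10*j^2 + 32*j - 32) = (j - 2)*(j + 4)*(j^2 - 8*j + 16) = (j - 4)*(j - 2)*(j + 4)*(j - 4)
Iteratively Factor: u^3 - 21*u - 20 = (u - 5)*(u^2 + 5*u + 4) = (u - 5)*(u + 4)*(u + 1)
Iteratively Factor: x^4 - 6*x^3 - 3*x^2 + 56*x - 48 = (x - 4)*(x^3 - 2*x^2 - 11*x + 12) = (x - 4)*(x - 1)*(x^2 - x - 12) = (x - 4)^2*(x - 1)*(x + 3)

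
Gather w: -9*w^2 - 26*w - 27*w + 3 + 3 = -9*w^2 - 53*w + 6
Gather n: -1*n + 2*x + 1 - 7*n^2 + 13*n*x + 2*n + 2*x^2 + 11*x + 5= -7*n^2 + n*(13*x + 1) + 2*x^2 + 13*x + 6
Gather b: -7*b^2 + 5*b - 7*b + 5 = -7*b^2 - 2*b + 5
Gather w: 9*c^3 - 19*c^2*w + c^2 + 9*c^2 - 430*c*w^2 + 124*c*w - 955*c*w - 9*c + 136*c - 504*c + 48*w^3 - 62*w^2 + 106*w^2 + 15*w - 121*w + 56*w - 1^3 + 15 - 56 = 9*c^3 + 10*c^2 - 377*c + 48*w^3 + w^2*(44 - 430*c) + w*(-19*c^2 - 831*c - 50) - 42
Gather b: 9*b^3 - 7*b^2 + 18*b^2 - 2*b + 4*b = 9*b^3 + 11*b^2 + 2*b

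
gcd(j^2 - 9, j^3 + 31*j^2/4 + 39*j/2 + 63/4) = j + 3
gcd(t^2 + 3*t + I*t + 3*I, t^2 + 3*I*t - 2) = t + I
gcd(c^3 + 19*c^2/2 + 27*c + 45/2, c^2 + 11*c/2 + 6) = c + 3/2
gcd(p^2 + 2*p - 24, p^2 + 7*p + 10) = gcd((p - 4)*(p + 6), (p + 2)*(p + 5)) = 1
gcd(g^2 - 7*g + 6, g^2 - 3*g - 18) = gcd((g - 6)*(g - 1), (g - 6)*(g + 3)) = g - 6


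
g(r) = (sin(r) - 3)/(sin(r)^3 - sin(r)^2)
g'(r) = (-3*sin(r)^2*cos(r) + 2*sin(r)*cos(r))*(sin(r) - 3)/(sin(r)^3 - sin(r)^2)^2 + cos(r)/(sin(r)^3 - sin(r)^2) = 2*(5*sin(r) + cos(r)^2 - 4)*cos(r)/((sin(r) - 1)^2*sin(r)^3)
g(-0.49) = 10.66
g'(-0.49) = 43.64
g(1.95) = 33.78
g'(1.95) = -143.07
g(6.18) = 265.16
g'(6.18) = 5275.41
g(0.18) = 107.21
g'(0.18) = -1087.21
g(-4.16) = 19.94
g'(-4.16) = -40.89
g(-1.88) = 2.23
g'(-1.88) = -1.60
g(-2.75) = 16.80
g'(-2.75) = -88.03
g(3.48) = 22.70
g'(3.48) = -138.63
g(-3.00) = 138.22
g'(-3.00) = -2015.67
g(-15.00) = 5.23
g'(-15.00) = -13.54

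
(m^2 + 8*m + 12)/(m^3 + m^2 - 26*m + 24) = (m + 2)/(m^2 - 5*m + 4)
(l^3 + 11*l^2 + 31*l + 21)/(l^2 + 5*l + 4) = (l^2 + 10*l + 21)/(l + 4)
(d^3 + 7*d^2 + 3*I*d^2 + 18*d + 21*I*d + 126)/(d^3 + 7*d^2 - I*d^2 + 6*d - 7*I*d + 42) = (d + 6*I)/(d + 2*I)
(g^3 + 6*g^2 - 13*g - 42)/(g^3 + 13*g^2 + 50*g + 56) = (g - 3)/(g + 4)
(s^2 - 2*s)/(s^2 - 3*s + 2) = s/(s - 1)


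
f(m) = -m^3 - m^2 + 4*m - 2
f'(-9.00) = -221.00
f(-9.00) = 610.00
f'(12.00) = -452.00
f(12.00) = -1826.00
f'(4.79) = -74.41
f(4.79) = -115.69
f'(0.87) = -0.01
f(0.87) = 0.06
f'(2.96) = -28.20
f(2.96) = -24.86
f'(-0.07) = 4.13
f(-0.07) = -2.28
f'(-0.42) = 4.31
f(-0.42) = -3.78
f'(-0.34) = 4.33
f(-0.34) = -3.44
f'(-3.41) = -24.06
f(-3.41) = 12.38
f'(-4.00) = -36.00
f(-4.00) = 30.00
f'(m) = -3*m^2 - 2*m + 4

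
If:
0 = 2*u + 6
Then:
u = -3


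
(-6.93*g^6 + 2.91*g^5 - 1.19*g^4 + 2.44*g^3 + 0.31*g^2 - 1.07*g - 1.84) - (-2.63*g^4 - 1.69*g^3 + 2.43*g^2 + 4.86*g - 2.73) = -6.93*g^6 + 2.91*g^5 + 1.44*g^4 + 4.13*g^3 - 2.12*g^2 - 5.93*g + 0.89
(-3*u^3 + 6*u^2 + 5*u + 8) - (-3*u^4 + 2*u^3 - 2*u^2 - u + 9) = 3*u^4 - 5*u^3 + 8*u^2 + 6*u - 1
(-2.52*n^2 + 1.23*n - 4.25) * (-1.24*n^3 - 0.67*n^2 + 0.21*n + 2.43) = 3.1248*n^5 + 0.1632*n^4 + 3.9167*n^3 - 3.0178*n^2 + 2.0964*n - 10.3275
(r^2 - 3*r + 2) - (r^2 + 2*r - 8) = 10 - 5*r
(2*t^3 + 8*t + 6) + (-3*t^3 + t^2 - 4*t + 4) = -t^3 + t^2 + 4*t + 10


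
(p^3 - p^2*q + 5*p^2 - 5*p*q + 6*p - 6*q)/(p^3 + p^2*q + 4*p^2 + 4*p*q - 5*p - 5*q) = (p^3 - p^2*q + 5*p^2 - 5*p*q + 6*p - 6*q)/(p^3 + p^2*q + 4*p^2 + 4*p*q - 5*p - 5*q)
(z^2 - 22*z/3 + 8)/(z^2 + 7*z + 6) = (z^2 - 22*z/3 + 8)/(z^2 + 7*z + 6)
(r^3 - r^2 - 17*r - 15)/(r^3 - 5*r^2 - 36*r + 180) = (r^2 + 4*r + 3)/(r^2 - 36)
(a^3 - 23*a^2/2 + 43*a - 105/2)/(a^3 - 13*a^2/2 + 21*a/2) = (a - 5)/a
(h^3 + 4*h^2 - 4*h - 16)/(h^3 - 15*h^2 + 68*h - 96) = (h^3 + 4*h^2 - 4*h - 16)/(h^3 - 15*h^2 + 68*h - 96)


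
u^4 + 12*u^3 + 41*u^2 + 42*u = u*(u + 2)*(u + 3)*(u + 7)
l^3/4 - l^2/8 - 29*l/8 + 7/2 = (l/4 + 1)*(l - 7/2)*(l - 1)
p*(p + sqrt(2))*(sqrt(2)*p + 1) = sqrt(2)*p^3 + 3*p^2 + sqrt(2)*p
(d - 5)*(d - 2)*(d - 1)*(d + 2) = d^4 - 6*d^3 + d^2 + 24*d - 20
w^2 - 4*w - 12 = (w - 6)*(w + 2)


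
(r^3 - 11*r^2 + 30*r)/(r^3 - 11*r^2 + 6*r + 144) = r*(r - 5)/(r^2 - 5*r - 24)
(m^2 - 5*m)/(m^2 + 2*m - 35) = m/(m + 7)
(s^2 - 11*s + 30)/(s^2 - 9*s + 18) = (s - 5)/(s - 3)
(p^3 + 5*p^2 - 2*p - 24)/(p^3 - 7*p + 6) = (p + 4)/(p - 1)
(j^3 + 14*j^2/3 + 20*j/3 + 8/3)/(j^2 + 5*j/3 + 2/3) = (j^2 + 4*j + 4)/(j + 1)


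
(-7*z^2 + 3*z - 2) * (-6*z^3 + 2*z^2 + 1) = 42*z^5 - 32*z^4 + 18*z^3 - 11*z^2 + 3*z - 2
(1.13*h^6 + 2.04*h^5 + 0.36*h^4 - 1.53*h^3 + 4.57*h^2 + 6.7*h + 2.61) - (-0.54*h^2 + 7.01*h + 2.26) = 1.13*h^6 + 2.04*h^5 + 0.36*h^4 - 1.53*h^3 + 5.11*h^2 - 0.31*h + 0.35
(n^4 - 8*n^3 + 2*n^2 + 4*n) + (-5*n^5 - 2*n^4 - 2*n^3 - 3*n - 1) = -5*n^5 - n^4 - 10*n^3 + 2*n^2 + n - 1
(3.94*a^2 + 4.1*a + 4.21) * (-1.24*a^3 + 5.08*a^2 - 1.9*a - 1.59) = -4.8856*a^5 + 14.9312*a^4 + 8.1216*a^3 + 7.3322*a^2 - 14.518*a - 6.6939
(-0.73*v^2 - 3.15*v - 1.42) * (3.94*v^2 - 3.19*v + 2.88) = -2.8762*v^4 - 10.0823*v^3 + 2.3513*v^2 - 4.5422*v - 4.0896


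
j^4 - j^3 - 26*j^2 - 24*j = j*(j - 6)*(j + 1)*(j + 4)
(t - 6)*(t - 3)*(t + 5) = t^3 - 4*t^2 - 27*t + 90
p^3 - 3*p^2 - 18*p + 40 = (p - 5)*(p - 2)*(p + 4)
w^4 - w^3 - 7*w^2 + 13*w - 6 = (w - 2)*(w - 1)^2*(w + 3)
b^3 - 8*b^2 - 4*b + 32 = (b - 8)*(b - 2)*(b + 2)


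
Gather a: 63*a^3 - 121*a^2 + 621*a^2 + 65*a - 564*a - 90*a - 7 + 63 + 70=63*a^3 + 500*a^2 - 589*a + 126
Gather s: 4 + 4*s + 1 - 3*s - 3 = s + 2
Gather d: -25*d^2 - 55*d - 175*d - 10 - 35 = -25*d^2 - 230*d - 45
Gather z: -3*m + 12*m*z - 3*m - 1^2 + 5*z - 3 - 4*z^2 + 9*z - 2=-6*m - 4*z^2 + z*(12*m + 14) - 6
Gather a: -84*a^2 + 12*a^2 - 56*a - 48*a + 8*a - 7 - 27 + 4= -72*a^2 - 96*a - 30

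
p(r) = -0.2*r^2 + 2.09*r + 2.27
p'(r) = 2.09 - 0.4*r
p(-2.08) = -2.94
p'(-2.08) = 2.92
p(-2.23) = -3.39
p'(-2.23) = 2.98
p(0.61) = 3.47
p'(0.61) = 1.85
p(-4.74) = -12.13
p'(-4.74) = 3.99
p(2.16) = 5.85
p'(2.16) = 1.23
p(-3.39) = -7.11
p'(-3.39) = 3.45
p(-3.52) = -7.56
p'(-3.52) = 3.50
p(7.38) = 6.80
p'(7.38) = -0.86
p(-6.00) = -17.47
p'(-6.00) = 4.49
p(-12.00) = -51.61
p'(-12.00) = 6.89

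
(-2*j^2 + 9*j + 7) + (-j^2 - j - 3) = -3*j^2 + 8*j + 4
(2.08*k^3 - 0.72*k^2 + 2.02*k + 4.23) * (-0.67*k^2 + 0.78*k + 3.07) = -1.3936*k^5 + 2.1048*k^4 + 4.4706*k^3 - 3.4689*k^2 + 9.5008*k + 12.9861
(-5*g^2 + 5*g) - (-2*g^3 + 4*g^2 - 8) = 2*g^3 - 9*g^2 + 5*g + 8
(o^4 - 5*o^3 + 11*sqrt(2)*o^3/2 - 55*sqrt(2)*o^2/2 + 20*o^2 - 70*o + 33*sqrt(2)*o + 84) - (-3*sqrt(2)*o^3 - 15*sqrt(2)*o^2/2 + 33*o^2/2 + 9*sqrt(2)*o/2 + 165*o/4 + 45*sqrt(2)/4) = o^4 - 5*o^3 + 17*sqrt(2)*o^3/2 - 20*sqrt(2)*o^2 + 7*o^2/2 - 445*o/4 + 57*sqrt(2)*o/2 - 45*sqrt(2)/4 + 84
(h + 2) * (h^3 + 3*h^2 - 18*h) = h^4 + 5*h^3 - 12*h^2 - 36*h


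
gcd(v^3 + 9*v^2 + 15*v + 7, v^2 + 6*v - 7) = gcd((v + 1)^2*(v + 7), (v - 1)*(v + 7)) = v + 7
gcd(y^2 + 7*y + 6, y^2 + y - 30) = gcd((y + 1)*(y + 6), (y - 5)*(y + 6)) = y + 6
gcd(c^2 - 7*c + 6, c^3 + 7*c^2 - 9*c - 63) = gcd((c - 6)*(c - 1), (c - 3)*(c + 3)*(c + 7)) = 1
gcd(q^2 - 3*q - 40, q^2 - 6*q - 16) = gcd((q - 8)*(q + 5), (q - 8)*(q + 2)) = q - 8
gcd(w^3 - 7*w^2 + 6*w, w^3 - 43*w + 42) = w^2 - 7*w + 6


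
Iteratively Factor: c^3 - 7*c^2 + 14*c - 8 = (c - 4)*(c^2 - 3*c + 2) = (c - 4)*(c - 2)*(c - 1)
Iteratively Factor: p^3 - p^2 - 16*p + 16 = (p - 4)*(p^2 + 3*p - 4) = (p - 4)*(p - 1)*(p + 4)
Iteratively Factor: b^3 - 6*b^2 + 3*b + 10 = (b - 2)*(b^2 - 4*b - 5) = (b - 2)*(b + 1)*(b - 5)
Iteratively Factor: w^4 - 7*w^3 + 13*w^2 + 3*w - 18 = (w - 2)*(w^3 - 5*w^2 + 3*w + 9) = (w - 2)*(w + 1)*(w^2 - 6*w + 9) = (w - 3)*(w - 2)*(w + 1)*(w - 3)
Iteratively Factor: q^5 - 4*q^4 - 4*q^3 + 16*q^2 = (q)*(q^4 - 4*q^3 - 4*q^2 + 16*q) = q*(q - 2)*(q^3 - 2*q^2 - 8*q) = q^2*(q - 2)*(q^2 - 2*q - 8) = q^2*(q - 2)*(q + 2)*(q - 4)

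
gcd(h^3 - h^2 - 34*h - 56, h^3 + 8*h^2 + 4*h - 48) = h + 4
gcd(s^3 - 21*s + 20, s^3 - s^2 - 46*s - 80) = s + 5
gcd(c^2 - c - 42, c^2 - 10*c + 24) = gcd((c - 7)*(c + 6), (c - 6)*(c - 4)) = 1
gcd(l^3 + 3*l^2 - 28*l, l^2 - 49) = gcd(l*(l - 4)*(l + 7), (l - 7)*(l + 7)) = l + 7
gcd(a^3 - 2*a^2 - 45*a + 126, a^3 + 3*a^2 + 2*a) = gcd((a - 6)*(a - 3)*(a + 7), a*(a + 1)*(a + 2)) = 1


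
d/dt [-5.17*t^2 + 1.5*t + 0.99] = 1.5 - 10.34*t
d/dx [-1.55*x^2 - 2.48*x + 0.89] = -3.1*x - 2.48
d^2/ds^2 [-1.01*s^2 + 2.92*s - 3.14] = -2.02000000000000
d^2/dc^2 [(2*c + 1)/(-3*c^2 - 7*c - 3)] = 2*(-(2*c + 1)*(6*c + 7)^2 + (18*c + 17)*(3*c^2 + 7*c + 3))/(3*c^2 + 7*c + 3)^3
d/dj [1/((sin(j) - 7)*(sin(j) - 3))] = 2*(5 - sin(j))*cos(j)/((sin(j) - 7)^2*(sin(j) - 3)^2)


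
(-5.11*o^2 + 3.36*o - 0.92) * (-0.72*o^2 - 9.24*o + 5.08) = 3.6792*o^4 + 44.7972*o^3 - 56.3428*o^2 + 25.5696*o - 4.6736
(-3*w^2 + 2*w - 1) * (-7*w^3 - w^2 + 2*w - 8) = 21*w^5 - 11*w^4 - w^3 + 29*w^2 - 18*w + 8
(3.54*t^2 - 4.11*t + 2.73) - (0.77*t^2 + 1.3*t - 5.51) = 2.77*t^2 - 5.41*t + 8.24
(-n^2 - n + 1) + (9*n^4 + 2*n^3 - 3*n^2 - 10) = 9*n^4 + 2*n^3 - 4*n^2 - n - 9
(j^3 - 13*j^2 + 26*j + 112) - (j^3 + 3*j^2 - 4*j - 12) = -16*j^2 + 30*j + 124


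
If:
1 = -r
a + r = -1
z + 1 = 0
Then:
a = 0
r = -1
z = -1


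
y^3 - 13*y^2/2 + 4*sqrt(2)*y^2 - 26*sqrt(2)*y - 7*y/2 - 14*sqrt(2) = (y - 7)*(y + 1/2)*(y + 4*sqrt(2))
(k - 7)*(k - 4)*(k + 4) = k^3 - 7*k^2 - 16*k + 112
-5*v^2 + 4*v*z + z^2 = (-v + z)*(5*v + z)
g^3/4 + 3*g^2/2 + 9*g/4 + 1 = (g/4 + 1/4)*(g + 1)*(g + 4)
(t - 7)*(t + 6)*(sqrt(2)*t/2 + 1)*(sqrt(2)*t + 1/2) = t^4 - t^3 + 5*sqrt(2)*t^3/4 - 83*t^2/2 - 5*sqrt(2)*t^2/4 - 105*sqrt(2)*t/2 - t/2 - 21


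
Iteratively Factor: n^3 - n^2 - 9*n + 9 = (n - 3)*(n^2 + 2*n - 3) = (n - 3)*(n - 1)*(n + 3)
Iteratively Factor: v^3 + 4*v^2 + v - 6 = (v + 3)*(v^2 + v - 2) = (v + 2)*(v + 3)*(v - 1)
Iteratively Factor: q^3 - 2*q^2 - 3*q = (q)*(q^2 - 2*q - 3) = q*(q + 1)*(q - 3)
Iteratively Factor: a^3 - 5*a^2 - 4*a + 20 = (a - 5)*(a^2 - 4) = (a - 5)*(a - 2)*(a + 2)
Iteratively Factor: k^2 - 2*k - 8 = (k - 4)*(k + 2)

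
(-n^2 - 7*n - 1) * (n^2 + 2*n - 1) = -n^4 - 9*n^3 - 14*n^2 + 5*n + 1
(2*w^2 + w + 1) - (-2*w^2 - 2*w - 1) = 4*w^2 + 3*w + 2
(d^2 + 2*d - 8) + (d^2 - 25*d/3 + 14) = 2*d^2 - 19*d/3 + 6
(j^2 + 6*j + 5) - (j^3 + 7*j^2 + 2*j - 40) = -j^3 - 6*j^2 + 4*j + 45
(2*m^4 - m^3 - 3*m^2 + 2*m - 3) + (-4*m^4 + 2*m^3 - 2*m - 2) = -2*m^4 + m^3 - 3*m^2 - 5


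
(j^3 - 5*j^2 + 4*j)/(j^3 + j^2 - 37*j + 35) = j*(j - 4)/(j^2 + 2*j - 35)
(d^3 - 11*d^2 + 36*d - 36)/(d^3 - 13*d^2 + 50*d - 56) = (d^2 - 9*d + 18)/(d^2 - 11*d + 28)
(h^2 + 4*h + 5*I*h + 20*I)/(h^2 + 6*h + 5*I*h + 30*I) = (h + 4)/(h + 6)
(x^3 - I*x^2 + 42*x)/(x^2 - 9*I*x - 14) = x*(x + 6*I)/(x - 2*I)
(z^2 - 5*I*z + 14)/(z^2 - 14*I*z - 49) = (z + 2*I)/(z - 7*I)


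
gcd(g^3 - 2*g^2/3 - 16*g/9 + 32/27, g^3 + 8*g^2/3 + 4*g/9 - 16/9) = g^2 + 2*g/3 - 8/9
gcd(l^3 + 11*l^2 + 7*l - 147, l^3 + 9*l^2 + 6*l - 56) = l + 7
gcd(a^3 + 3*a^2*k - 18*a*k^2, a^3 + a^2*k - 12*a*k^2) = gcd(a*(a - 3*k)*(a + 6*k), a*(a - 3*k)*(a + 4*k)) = a^2 - 3*a*k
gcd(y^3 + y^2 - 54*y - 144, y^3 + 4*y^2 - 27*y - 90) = y^2 + 9*y + 18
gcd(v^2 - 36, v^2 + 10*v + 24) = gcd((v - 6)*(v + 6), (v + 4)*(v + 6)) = v + 6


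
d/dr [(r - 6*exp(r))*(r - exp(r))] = -7*r*exp(r) + 2*r + 12*exp(2*r) - 7*exp(r)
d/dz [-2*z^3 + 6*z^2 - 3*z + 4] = -6*z^2 + 12*z - 3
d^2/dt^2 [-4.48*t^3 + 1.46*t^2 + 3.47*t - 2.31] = 2.92 - 26.88*t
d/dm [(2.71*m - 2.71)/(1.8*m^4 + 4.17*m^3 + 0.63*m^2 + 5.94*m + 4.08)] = (4.878*m^4 + 11.3007*m^3 + 1.7073*m^2 + 16.0974*m + 11.0568)*(1.8*m^4 + 4.17*m^3 + 0.63*m^2 + 5.94*m - (m - 1)*(7.2*m^3 + 12.51*m^2 + 1.26*m + 5.94) + 4.08)/(1.8*m^4 + 4.17*m^3 + 0.63*m^2 + 5.94*m + 4.08)^3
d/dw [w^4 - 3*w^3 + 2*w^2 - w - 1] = 4*w^3 - 9*w^2 + 4*w - 1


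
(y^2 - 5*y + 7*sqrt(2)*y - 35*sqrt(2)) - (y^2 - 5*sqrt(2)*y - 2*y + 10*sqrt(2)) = -3*y + 12*sqrt(2)*y - 45*sqrt(2)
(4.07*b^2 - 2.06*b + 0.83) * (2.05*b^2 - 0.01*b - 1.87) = 8.3435*b^4 - 4.2637*b^3 - 5.8888*b^2 + 3.8439*b - 1.5521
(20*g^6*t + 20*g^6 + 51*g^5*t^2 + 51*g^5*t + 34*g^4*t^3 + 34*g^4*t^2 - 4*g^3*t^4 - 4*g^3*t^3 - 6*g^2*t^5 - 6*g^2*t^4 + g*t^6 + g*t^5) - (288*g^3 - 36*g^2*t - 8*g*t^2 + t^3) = 20*g^6*t + 20*g^6 + 51*g^5*t^2 + 51*g^5*t + 34*g^4*t^3 + 34*g^4*t^2 - 4*g^3*t^4 - 4*g^3*t^3 - 288*g^3 - 6*g^2*t^5 - 6*g^2*t^4 + 36*g^2*t + g*t^6 + g*t^5 + 8*g*t^2 - t^3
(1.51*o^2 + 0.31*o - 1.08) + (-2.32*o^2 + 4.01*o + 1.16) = -0.81*o^2 + 4.32*o + 0.0799999999999998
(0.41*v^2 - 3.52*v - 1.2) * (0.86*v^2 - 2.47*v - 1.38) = 0.3526*v^4 - 4.0399*v^3 + 7.0966*v^2 + 7.8216*v + 1.656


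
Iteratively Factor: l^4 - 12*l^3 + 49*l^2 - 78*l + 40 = (l - 5)*(l^3 - 7*l^2 + 14*l - 8) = (l - 5)*(l - 2)*(l^2 - 5*l + 4) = (l - 5)*(l - 4)*(l - 2)*(l - 1)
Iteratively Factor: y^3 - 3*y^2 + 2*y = (y - 1)*(y^2 - 2*y) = (y - 2)*(y - 1)*(y)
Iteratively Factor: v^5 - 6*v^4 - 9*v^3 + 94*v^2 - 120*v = (v + 4)*(v^4 - 10*v^3 + 31*v^2 - 30*v) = (v - 3)*(v + 4)*(v^3 - 7*v^2 + 10*v) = v*(v - 3)*(v + 4)*(v^2 - 7*v + 10) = v*(v - 3)*(v - 2)*(v + 4)*(v - 5)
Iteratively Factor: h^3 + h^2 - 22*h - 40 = (h + 2)*(h^2 - h - 20) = (h - 5)*(h + 2)*(h + 4)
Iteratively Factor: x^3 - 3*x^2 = (x)*(x^2 - 3*x) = x*(x - 3)*(x)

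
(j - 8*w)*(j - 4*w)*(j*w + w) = j^3*w - 12*j^2*w^2 + j^2*w + 32*j*w^3 - 12*j*w^2 + 32*w^3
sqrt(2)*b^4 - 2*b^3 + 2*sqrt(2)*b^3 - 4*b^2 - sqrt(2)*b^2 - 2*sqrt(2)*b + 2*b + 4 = (b - 1)*(b + 2)*(b - sqrt(2))*(sqrt(2)*b + sqrt(2))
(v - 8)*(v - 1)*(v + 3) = v^3 - 6*v^2 - 19*v + 24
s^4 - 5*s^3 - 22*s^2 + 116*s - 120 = (s - 6)*(s - 2)^2*(s + 5)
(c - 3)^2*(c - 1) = c^3 - 7*c^2 + 15*c - 9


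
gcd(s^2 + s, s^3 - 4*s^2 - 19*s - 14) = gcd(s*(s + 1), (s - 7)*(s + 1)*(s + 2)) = s + 1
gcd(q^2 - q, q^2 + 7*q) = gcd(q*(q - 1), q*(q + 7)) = q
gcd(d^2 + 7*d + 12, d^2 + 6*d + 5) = 1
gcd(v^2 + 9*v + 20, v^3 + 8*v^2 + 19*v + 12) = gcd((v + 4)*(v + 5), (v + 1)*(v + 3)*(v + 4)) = v + 4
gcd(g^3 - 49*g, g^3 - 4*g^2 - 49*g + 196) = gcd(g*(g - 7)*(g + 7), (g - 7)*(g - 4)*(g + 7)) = g^2 - 49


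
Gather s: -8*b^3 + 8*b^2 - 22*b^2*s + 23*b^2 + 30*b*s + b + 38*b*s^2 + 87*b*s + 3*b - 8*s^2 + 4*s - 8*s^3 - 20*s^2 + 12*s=-8*b^3 + 31*b^2 + 4*b - 8*s^3 + s^2*(38*b - 28) + s*(-22*b^2 + 117*b + 16)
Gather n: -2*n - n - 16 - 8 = -3*n - 24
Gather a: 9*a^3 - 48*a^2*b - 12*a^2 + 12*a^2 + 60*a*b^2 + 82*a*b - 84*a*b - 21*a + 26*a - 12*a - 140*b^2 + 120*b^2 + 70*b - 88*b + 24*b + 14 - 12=9*a^3 - 48*a^2*b + a*(60*b^2 - 2*b - 7) - 20*b^2 + 6*b + 2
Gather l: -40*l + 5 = 5 - 40*l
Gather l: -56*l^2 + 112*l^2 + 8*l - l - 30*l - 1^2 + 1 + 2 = 56*l^2 - 23*l + 2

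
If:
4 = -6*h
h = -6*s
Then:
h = -2/3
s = 1/9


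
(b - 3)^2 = b^2 - 6*b + 9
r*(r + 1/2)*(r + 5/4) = r^3 + 7*r^2/4 + 5*r/8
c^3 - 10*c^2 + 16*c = c*(c - 8)*(c - 2)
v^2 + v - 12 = (v - 3)*(v + 4)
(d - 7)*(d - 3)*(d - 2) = d^3 - 12*d^2 + 41*d - 42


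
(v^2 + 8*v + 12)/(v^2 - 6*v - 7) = (v^2 + 8*v + 12)/(v^2 - 6*v - 7)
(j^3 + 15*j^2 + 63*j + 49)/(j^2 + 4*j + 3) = (j^2 + 14*j + 49)/(j + 3)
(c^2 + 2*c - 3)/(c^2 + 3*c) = (c - 1)/c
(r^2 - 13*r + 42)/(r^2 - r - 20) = (-r^2 + 13*r - 42)/(-r^2 + r + 20)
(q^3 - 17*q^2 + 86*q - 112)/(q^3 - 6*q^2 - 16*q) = (q^2 - 9*q + 14)/(q*(q + 2))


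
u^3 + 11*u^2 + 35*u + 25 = (u + 1)*(u + 5)^2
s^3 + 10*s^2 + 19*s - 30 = (s - 1)*(s + 5)*(s + 6)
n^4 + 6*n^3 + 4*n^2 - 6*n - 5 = (n - 1)*(n + 1)^2*(n + 5)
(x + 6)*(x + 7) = x^2 + 13*x + 42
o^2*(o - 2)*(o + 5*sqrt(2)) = o^4 - 2*o^3 + 5*sqrt(2)*o^3 - 10*sqrt(2)*o^2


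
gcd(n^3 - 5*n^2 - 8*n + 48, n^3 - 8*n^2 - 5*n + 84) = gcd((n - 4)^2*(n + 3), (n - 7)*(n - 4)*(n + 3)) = n^2 - n - 12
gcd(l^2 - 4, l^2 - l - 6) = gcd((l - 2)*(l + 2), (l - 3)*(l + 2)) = l + 2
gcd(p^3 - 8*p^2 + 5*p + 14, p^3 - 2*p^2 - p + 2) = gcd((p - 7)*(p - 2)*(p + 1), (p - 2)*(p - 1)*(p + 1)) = p^2 - p - 2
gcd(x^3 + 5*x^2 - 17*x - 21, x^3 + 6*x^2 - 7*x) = x + 7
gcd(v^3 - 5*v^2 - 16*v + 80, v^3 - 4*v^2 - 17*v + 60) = v^2 - v - 20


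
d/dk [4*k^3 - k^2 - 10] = 2*k*(6*k - 1)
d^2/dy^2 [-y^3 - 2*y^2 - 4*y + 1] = -6*y - 4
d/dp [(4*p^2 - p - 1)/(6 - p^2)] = (-p^2 + 46*p - 6)/(p^4 - 12*p^2 + 36)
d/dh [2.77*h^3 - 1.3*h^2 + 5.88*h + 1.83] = 8.31*h^2 - 2.6*h + 5.88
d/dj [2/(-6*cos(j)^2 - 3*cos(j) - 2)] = -6*(4*cos(j) + 1)*sin(j)/(6*cos(j)^2 + 3*cos(j) + 2)^2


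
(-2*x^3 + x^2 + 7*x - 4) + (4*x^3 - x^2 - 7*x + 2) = 2*x^3 - 2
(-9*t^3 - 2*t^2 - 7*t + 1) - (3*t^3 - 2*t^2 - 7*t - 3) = 4 - 12*t^3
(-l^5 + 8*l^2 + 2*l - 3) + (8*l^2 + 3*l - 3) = -l^5 + 16*l^2 + 5*l - 6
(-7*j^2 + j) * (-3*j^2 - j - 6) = 21*j^4 + 4*j^3 + 41*j^2 - 6*j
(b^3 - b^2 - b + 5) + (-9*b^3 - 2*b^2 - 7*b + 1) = -8*b^3 - 3*b^2 - 8*b + 6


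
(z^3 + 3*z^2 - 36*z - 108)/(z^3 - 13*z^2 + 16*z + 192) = (z^2 - 36)/(z^2 - 16*z + 64)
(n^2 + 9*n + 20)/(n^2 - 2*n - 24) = (n + 5)/(n - 6)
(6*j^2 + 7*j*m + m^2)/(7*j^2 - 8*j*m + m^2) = (6*j^2 + 7*j*m + m^2)/(7*j^2 - 8*j*m + m^2)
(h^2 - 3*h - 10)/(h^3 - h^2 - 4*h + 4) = (h - 5)/(h^2 - 3*h + 2)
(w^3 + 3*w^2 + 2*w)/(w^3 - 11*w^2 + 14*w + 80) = w*(w + 1)/(w^2 - 13*w + 40)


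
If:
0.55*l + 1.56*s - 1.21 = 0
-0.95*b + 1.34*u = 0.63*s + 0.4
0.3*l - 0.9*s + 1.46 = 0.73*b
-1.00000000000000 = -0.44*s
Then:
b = -2.55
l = -4.25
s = 2.27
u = -0.44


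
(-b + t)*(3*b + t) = -3*b^2 + 2*b*t + t^2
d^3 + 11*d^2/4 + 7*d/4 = d*(d + 1)*(d + 7/4)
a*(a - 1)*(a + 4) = a^3 + 3*a^2 - 4*a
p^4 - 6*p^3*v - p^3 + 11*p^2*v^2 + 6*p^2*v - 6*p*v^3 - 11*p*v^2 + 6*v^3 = (p - 1)*(p - 3*v)*(p - 2*v)*(p - v)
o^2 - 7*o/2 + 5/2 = (o - 5/2)*(o - 1)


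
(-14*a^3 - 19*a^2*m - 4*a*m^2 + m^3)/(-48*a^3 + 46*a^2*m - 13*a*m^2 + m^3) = (14*a^3 + 19*a^2*m + 4*a*m^2 - m^3)/(48*a^3 - 46*a^2*m + 13*a*m^2 - m^3)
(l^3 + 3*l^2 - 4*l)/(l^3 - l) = (l + 4)/(l + 1)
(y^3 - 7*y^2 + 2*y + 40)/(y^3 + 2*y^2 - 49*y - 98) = (y^2 - 9*y + 20)/(y^2 - 49)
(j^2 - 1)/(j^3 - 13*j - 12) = (j - 1)/(j^2 - j - 12)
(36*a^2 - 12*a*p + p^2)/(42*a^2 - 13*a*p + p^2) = (-6*a + p)/(-7*a + p)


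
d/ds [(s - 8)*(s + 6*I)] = 2*s - 8 + 6*I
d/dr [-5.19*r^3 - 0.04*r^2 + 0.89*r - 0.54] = -15.57*r^2 - 0.08*r + 0.89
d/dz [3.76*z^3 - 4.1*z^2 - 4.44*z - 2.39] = 11.28*z^2 - 8.2*z - 4.44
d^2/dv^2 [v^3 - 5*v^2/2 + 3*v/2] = 6*v - 5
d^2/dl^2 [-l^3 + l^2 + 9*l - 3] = 2 - 6*l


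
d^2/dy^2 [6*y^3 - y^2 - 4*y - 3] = 36*y - 2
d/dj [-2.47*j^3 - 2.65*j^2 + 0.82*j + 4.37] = -7.41*j^2 - 5.3*j + 0.82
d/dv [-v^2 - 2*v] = -2*v - 2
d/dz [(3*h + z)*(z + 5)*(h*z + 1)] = h*(3*h + z)*(z + 5) + (3*h + z)*(h*z + 1) + (z + 5)*(h*z + 1)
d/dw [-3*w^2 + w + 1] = 1 - 6*w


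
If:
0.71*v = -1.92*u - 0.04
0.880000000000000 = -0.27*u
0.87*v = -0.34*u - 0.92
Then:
No Solution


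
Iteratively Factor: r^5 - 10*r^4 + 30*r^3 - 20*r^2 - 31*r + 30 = (r - 1)*(r^4 - 9*r^3 + 21*r^2 + r - 30) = (r - 1)*(r + 1)*(r^3 - 10*r^2 + 31*r - 30) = (r - 3)*(r - 1)*(r + 1)*(r^2 - 7*r + 10) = (r - 3)*(r - 2)*(r - 1)*(r + 1)*(r - 5)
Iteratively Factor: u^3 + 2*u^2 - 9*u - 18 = (u - 3)*(u^2 + 5*u + 6) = (u - 3)*(u + 2)*(u + 3)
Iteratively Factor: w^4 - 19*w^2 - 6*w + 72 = (w - 4)*(w^3 + 4*w^2 - 3*w - 18) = (w - 4)*(w + 3)*(w^2 + w - 6) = (w - 4)*(w - 2)*(w + 3)*(w + 3)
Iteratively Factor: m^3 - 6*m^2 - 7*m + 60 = (m + 3)*(m^2 - 9*m + 20) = (m - 5)*(m + 3)*(m - 4)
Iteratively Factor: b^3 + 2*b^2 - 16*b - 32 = (b - 4)*(b^2 + 6*b + 8) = (b - 4)*(b + 2)*(b + 4)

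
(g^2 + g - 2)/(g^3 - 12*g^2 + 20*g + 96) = (g - 1)/(g^2 - 14*g + 48)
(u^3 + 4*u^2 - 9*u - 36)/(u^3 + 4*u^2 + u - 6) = (u^2 + u - 12)/(u^2 + u - 2)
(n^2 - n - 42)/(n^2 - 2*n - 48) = (n - 7)/(n - 8)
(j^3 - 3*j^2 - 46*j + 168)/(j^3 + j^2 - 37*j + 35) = (j^2 - 10*j + 24)/(j^2 - 6*j + 5)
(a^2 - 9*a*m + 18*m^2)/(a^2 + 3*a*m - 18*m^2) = (a - 6*m)/(a + 6*m)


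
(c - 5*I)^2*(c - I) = c^3 - 11*I*c^2 - 35*c + 25*I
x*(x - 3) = x^2 - 3*x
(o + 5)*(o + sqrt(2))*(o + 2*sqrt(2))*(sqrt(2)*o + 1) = sqrt(2)*o^4 + 7*o^3 + 5*sqrt(2)*o^3 + 7*sqrt(2)*o^2 + 35*o^2 + 4*o + 35*sqrt(2)*o + 20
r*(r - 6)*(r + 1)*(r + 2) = r^4 - 3*r^3 - 16*r^2 - 12*r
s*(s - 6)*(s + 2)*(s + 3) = s^4 - s^3 - 24*s^2 - 36*s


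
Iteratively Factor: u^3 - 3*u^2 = (u)*(u^2 - 3*u) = u^2*(u - 3)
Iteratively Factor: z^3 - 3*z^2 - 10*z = (z + 2)*(z^2 - 5*z) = (z - 5)*(z + 2)*(z)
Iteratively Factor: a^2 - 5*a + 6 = (a - 2)*(a - 3)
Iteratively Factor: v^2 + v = (v)*(v + 1)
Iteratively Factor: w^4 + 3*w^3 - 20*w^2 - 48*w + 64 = (w - 1)*(w^3 + 4*w^2 - 16*w - 64) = (w - 4)*(w - 1)*(w^2 + 8*w + 16) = (w - 4)*(w - 1)*(w + 4)*(w + 4)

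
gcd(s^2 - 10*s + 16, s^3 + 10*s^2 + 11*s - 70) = s - 2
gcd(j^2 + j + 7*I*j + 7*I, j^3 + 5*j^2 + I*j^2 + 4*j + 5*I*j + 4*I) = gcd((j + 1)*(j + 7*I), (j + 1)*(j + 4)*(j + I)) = j + 1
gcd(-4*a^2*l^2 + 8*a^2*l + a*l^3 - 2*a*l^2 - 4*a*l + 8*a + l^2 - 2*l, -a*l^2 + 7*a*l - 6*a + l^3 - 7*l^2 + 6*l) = 1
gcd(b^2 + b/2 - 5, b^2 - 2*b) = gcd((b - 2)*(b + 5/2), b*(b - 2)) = b - 2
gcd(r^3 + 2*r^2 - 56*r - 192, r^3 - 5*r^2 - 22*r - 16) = r - 8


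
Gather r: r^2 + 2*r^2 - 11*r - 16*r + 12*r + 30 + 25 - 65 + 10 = 3*r^2 - 15*r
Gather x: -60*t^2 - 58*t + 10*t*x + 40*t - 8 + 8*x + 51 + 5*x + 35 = -60*t^2 - 18*t + x*(10*t + 13) + 78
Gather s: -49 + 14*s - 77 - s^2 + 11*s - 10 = -s^2 + 25*s - 136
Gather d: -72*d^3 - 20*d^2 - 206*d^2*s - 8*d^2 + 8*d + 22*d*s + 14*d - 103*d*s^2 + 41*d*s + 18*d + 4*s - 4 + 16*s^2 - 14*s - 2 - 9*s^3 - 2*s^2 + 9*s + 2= -72*d^3 + d^2*(-206*s - 28) + d*(-103*s^2 + 63*s + 40) - 9*s^3 + 14*s^2 - s - 4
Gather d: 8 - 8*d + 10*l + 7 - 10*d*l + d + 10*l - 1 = d*(-10*l - 7) + 20*l + 14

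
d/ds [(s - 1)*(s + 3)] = 2*s + 2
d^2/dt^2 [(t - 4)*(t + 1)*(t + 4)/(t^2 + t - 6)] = 4*(-5*t^3 - 24*t^2 - 114*t - 86)/(t^6 + 3*t^5 - 15*t^4 - 35*t^3 + 90*t^2 + 108*t - 216)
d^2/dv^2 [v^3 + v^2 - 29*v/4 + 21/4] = 6*v + 2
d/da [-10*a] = -10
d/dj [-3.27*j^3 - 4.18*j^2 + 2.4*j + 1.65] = -9.81*j^2 - 8.36*j + 2.4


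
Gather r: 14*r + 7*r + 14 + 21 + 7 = 21*r + 42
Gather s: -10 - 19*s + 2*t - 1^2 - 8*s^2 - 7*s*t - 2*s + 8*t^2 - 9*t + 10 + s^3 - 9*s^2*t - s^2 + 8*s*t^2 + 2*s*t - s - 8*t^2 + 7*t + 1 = s^3 + s^2*(-9*t - 9) + s*(8*t^2 - 5*t - 22)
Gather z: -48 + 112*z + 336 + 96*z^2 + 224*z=96*z^2 + 336*z + 288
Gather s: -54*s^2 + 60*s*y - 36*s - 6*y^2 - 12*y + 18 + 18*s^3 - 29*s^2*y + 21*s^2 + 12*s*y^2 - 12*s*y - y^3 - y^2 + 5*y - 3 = 18*s^3 + s^2*(-29*y - 33) + s*(12*y^2 + 48*y - 36) - y^3 - 7*y^2 - 7*y + 15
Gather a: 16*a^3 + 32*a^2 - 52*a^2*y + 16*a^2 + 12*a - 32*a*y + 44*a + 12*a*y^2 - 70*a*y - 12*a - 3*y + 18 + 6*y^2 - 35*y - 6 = 16*a^3 + a^2*(48 - 52*y) + a*(12*y^2 - 102*y + 44) + 6*y^2 - 38*y + 12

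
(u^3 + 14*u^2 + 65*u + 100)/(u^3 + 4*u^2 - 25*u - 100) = (u + 5)/(u - 5)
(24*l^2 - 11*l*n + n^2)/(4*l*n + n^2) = (24*l^2 - 11*l*n + n^2)/(n*(4*l + n))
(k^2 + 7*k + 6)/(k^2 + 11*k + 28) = (k^2 + 7*k + 6)/(k^2 + 11*k + 28)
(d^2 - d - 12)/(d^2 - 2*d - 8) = (d + 3)/(d + 2)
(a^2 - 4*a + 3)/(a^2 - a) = (a - 3)/a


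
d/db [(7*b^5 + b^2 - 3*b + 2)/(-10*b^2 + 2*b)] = (-105*b^6 + 28*b^5 - 14*b^2 + 20*b - 2)/(2*b^2*(25*b^2 - 10*b + 1))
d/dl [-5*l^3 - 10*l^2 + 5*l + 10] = -15*l^2 - 20*l + 5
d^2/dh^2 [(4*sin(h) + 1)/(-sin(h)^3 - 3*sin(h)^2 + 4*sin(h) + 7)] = (16*sin(h)^7 + 45*sin(h)^6 + 109*sin(h)^5 + 356*sin(h)^4 + 379*sin(h)^3 - 378*sin(h)^2 - 306*sin(h) + 150)/(sin(h)^3 + 3*sin(h)^2 - 4*sin(h) - 7)^3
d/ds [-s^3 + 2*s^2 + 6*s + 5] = -3*s^2 + 4*s + 6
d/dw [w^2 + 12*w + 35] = 2*w + 12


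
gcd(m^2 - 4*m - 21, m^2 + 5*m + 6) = m + 3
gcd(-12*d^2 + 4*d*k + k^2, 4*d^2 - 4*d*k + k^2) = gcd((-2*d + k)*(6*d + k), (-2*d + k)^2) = 2*d - k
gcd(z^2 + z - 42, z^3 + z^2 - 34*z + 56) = z + 7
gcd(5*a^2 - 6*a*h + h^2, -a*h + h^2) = a - h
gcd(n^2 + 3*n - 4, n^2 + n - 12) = n + 4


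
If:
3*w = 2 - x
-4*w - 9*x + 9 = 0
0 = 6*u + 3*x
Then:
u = -19/46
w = 9/23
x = 19/23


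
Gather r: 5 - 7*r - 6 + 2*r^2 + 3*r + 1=2*r^2 - 4*r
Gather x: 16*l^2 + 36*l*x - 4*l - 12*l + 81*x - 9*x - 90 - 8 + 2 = 16*l^2 - 16*l + x*(36*l + 72) - 96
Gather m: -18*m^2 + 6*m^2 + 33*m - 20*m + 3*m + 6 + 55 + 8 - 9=-12*m^2 + 16*m + 60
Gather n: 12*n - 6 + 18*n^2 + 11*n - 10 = 18*n^2 + 23*n - 16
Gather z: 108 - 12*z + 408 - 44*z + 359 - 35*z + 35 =910 - 91*z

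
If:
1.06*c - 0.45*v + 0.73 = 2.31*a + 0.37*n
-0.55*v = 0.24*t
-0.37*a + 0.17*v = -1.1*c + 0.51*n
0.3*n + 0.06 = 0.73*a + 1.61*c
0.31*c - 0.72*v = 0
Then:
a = 0.36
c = -0.30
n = -0.95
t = 0.30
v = -0.13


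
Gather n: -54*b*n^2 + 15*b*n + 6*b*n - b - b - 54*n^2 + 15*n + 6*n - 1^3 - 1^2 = -2*b + n^2*(-54*b - 54) + n*(21*b + 21) - 2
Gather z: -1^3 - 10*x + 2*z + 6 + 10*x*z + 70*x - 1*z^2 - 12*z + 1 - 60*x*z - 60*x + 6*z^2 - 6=5*z^2 + z*(-50*x - 10)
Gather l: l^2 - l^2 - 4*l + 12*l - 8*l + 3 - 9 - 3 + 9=0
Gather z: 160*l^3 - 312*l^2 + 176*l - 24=160*l^3 - 312*l^2 + 176*l - 24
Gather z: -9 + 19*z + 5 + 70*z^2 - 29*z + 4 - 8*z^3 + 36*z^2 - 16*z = -8*z^3 + 106*z^2 - 26*z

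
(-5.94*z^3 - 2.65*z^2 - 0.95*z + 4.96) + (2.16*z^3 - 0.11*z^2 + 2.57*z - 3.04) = -3.78*z^3 - 2.76*z^2 + 1.62*z + 1.92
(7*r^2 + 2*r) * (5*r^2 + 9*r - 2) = 35*r^4 + 73*r^3 + 4*r^2 - 4*r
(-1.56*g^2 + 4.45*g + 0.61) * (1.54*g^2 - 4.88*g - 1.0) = -2.4024*g^4 + 14.4658*g^3 - 19.2166*g^2 - 7.4268*g - 0.61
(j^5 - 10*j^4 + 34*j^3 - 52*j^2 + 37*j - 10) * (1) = j^5 - 10*j^4 + 34*j^3 - 52*j^2 + 37*j - 10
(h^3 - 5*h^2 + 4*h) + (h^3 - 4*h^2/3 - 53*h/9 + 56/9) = 2*h^3 - 19*h^2/3 - 17*h/9 + 56/9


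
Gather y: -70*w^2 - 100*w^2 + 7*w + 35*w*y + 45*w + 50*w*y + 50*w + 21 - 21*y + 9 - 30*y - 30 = -170*w^2 + 102*w + y*(85*w - 51)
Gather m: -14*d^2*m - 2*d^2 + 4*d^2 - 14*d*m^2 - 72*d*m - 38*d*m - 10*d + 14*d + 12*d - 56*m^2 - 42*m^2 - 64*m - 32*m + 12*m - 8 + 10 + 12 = 2*d^2 + 16*d + m^2*(-14*d - 98) + m*(-14*d^2 - 110*d - 84) + 14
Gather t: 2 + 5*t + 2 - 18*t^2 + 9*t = -18*t^2 + 14*t + 4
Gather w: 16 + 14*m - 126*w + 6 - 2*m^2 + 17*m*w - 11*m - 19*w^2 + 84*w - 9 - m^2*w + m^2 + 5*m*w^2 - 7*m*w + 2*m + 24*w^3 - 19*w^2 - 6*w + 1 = -m^2 + 5*m + 24*w^3 + w^2*(5*m - 38) + w*(-m^2 + 10*m - 48) + 14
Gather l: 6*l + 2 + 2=6*l + 4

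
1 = 1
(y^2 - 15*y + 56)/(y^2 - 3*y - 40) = (y - 7)/(y + 5)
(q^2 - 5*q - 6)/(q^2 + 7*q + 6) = (q - 6)/(q + 6)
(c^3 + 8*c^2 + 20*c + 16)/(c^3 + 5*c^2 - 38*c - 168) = (c^2 + 4*c + 4)/(c^2 + c - 42)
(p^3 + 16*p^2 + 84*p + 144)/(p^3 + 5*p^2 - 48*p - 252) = (p + 4)/(p - 7)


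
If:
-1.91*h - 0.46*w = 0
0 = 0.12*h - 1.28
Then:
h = 10.67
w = -44.29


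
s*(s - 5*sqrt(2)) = s^2 - 5*sqrt(2)*s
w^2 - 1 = (w - 1)*(w + 1)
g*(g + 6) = g^2 + 6*g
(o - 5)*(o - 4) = o^2 - 9*o + 20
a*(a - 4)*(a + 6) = a^3 + 2*a^2 - 24*a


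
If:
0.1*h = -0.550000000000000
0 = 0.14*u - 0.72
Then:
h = -5.50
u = 5.14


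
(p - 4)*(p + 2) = p^2 - 2*p - 8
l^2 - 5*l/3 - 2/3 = (l - 2)*(l + 1/3)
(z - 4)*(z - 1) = z^2 - 5*z + 4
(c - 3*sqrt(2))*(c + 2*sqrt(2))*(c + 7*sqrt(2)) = c^3 + 6*sqrt(2)*c^2 - 26*c - 84*sqrt(2)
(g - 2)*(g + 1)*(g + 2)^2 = g^4 + 3*g^3 - 2*g^2 - 12*g - 8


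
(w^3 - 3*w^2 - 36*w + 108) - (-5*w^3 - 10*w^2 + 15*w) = 6*w^3 + 7*w^2 - 51*w + 108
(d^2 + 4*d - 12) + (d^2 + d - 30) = 2*d^2 + 5*d - 42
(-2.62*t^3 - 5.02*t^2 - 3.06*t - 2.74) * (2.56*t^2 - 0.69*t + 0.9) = -6.7072*t^5 - 11.0434*t^4 - 6.7278*t^3 - 9.421*t^2 - 0.8634*t - 2.466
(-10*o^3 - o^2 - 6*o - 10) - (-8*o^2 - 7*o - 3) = -10*o^3 + 7*o^2 + o - 7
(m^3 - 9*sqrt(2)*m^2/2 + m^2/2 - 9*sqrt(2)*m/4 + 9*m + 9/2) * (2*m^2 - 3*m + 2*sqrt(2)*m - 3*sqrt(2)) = 2*m^5 - 7*sqrt(2)*m^4 - 2*m^4 - 3*m^3/2 + 7*sqrt(2)*m^3 + 93*sqrt(2)*m^2/4 - 18*sqrt(2)*m - 27*sqrt(2)/2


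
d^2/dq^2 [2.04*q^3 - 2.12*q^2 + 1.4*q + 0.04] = 12.24*q - 4.24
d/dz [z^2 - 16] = 2*z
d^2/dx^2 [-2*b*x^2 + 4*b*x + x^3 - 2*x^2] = -4*b + 6*x - 4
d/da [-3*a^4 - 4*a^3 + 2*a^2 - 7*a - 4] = -12*a^3 - 12*a^2 + 4*a - 7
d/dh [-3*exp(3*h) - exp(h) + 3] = -9*exp(3*h) - exp(h)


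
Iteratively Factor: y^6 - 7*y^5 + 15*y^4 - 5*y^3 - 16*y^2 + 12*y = (y + 1)*(y^5 - 8*y^4 + 23*y^3 - 28*y^2 + 12*y) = y*(y + 1)*(y^4 - 8*y^3 + 23*y^2 - 28*y + 12) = y*(y - 3)*(y + 1)*(y^3 - 5*y^2 + 8*y - 4) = y*(y - 3)*(y - 2)*(y + 1)*(y^2 - 3*y + 2) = y*(y - 3)*(y - 2)*(y - 1)*(y + 1)*(y - 2)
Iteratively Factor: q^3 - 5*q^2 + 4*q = (q)*(q^2 - 5*q + 4) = q*(q - 1)*(q - 4)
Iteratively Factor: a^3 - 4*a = (a)*(a^2 - 4) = a*(a + 2)*(a - 2)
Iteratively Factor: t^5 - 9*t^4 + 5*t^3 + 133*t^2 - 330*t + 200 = (t - 5)*(t^4 - 4*t^3 - 15*t^2 + 58*t - 40) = (t - 5)*(t - 2)*(t^3 - 2*t^2 - 19*t + 20) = (t - 5)*(t - 2)*(t - 1)*(t^2 - t - 20) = (t - 5)^2*(t - 2)*(t - 1)*(t + 4)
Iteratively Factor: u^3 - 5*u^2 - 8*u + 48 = (u - 4)*(u^2 - u - 12) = (u - 4)*(u + 3)*(u - 4)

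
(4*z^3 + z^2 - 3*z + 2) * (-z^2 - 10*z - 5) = -4*z^5 - 41*z^4 - 27*z^3 + 23*z^2 - 5*z - 10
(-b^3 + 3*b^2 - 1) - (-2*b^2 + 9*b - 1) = -b^3 + 5*b^2 - 9*b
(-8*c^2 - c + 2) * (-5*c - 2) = 40*c^3 + 21*c^2 - 8*c - 4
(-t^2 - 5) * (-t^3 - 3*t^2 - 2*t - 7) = t^5 + 3*t^4 + 7*t^3 + 22*t^2 + 10*t + 35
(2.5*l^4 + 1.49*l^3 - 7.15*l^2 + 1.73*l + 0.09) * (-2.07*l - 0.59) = -5.175*l^5 - 4.5593*l^4 + 13.9214*l^3 + 0.6374*l^2 - 1.207*l - 0.0531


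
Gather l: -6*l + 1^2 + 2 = 3 - 6*l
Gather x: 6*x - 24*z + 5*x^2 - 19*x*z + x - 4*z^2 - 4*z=5*x^2 + x*(7 - 19*z) - 4*z^2 - 28*z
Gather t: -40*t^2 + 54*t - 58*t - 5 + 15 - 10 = -40*t^2 - 4*t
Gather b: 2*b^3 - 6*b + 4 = 2*b^3 - 6*b + 4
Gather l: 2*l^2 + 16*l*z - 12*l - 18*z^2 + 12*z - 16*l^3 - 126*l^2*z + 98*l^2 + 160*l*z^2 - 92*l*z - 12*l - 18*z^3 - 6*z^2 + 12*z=-16*l^3 + l^2*(100 - 126*z) + l*(160*z^2 - 76*z - 24) - 18*z^3 - 24*z^2 + 24*z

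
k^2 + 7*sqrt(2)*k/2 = k*(k + 7*sqrt(2)/2)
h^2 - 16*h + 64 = (h - 8)^2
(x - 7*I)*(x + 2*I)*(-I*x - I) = -I*x^3 - 5*x^2 - I*x^2 - 5*x - 14*I*x - 14*I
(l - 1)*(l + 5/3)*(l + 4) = l^3 + 14*l^2/3 + l - 20/3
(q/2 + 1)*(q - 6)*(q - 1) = q^3/2 - 5*q^2/2 - 4*q + 6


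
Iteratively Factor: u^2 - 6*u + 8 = (u - 2)*(u - 4)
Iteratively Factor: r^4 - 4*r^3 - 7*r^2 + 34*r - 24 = (r - 2)*(r^3 - 2*r^2 - 11*r + 12) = (r - 4)*(r - 2)*(r^2 + 2*r - 3) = (r - 4)*(r - 2)*(r + 3)*(r - 1)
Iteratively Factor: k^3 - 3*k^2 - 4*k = (k - 4)*(k^2 + k) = (k - 4)*(k + 1)*(k)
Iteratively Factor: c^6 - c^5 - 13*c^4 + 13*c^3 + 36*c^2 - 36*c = (c - 2)*(c^5 + c^4 - 11*c^3 - 9*c^2 + 18*c) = c*(c - 2)*(c^4 + c^3 - 11*c^2 - 9*c + 18) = c*(c - 2)*(c + 2)*(c^3 - c^2 - 9*c + 9) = c*(c - 2)*(c + 2)*(c + 3)*(c^2 - 4*c + 3) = c*(c - 2)*(c - 1)*(c + 2)*(c + 3)*(c - 3)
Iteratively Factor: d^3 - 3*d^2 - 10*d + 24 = (d - 4)*(d^2 + d - 6) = (d - 4)*(d - 2)*(d + 3)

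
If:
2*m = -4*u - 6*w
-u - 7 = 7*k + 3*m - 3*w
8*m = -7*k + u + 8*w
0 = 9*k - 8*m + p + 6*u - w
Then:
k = 11*w/21 - 17/12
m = w/3 + 7/6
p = 188*w/21 + 307/12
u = -5*w/3 - 7/12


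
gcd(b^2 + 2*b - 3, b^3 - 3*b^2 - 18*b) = b + 3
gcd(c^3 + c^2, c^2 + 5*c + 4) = c + 1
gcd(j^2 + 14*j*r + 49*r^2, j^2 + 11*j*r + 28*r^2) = j + 7*r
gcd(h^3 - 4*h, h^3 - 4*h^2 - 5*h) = h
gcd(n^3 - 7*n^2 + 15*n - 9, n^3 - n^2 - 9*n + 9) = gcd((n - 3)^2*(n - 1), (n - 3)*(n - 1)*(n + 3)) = n^2 - 4*n + 3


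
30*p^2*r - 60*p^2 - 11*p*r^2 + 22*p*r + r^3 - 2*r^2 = (-6*p + r)*(-5*p + r)*(r - 2)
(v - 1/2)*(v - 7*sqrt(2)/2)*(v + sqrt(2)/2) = v^3 - 3*sqrt(2)*v^2 - v^2/2 - 7*v/2 + 3*sqrt(2)*v/2 + 7/4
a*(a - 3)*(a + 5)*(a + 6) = a^4 + 8*a^3 - 3*a^2 - 90*a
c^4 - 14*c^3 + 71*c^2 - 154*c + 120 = (c - 5)*(c - 4)*(c - 3)*(c - 2)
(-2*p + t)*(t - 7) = -2*p*t + 14*p + t^2 - 7*t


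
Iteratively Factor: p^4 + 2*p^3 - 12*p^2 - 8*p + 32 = (p + 4)*(p^3 - 2*p^2 - 4*p + 8) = (p + 2)*(p + 4)*(p^2 - 4*p + 4) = (p - 2)*(p + 2)*(p + 4)*(p - 2)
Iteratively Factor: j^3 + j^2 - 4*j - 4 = (j + 1)*(j^2 - 4) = (j - 2)*(j + 1)*(j + 2)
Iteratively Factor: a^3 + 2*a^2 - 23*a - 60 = (a - 5)*(a^2 + 7*a + 12) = (a - 5)*(a + 4)*(a + 3)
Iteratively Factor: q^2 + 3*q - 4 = (q - 1)*(q + 4)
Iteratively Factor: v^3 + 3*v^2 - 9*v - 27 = (v + 3)*(v^2 - 9) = (v + 3)^2*(v - 3)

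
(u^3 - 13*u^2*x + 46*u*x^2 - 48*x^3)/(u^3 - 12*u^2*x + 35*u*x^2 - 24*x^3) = (-u + 2*x)/(-u + x)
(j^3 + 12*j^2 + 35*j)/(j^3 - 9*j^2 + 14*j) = (j^2 + 12*j + 35)/(j^2 - 9*j + 14)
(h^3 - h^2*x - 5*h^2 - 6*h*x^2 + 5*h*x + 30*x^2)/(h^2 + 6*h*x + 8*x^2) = (h^2 - 3*h*x - 5*h + 15*x)/(h + 4*x)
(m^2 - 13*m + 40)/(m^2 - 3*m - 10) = (m - 8)/(m + 2)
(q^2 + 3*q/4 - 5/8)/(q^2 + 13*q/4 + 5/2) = (q - 1/2)/(q + 2)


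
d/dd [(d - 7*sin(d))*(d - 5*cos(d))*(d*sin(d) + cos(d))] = d*(d - 7*sin(d))*(d - 5*cos(d))*cos(d) + (d - 7*sin(d))*(d*sin(d) + cos(d))*(5*sin(d) + 1) - (d - 5*cos(d))*(d*sin(d) + cos(d))*(7*cos(d) - 1)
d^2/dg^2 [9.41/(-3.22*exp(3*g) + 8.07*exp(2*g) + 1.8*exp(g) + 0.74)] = (9.41*(-19.32*exp(2*g) + 32.28*exp(g) + 3.6)*(-9.66*exp(2*g) + 16.14*exp(g) + 1.8)*exp(g) + (272.7018*exp(2*g) - 303.7548*exp(g) - 16.938)*(-3.22*exp(3*g) + 8.07*exp(2*g) + 1.8*exp(g) + 0.74))*exp(g)/(-3.22*exp(3*g) + 8.07*exp(2*g) + 1.8*exp(g) + 0.74)^3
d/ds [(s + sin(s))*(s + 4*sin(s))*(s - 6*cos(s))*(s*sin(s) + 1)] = (s + sin(s))*(s + 4*sin(s))*(s - 6*cos(s))*(s*cos(s) + sin(s)) + (s + sin(s))*(s + 4*sin(s))*(s*sin(s) + 1)*(6*sin(s) + 1) + (s + sin(s))*(s - 6*cos(s))*(s*sin(s) + 1)*(4*cos(s) + 1) + (s + 4*sin(s))*(s - 6*cos(s))*(s*sin(s) + 1)*(cos(s) + 1)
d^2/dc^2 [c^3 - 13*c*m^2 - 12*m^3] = 6*c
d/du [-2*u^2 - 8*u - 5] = -4*u - 8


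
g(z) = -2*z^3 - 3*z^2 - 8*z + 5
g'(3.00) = -80.00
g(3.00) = -100.00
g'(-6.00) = -188.00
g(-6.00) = 377.00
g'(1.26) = -25.09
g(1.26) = -13.84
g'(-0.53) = -6.51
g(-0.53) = 8.70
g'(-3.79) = -71.44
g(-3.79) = 101.11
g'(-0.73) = -6.82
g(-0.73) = 10.02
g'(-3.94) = -77.50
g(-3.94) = 112.28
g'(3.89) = -122.13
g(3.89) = -189.24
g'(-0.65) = -6.64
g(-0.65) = 9.48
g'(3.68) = -111.33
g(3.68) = -164.74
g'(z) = -6*z^2 - 6*z - 8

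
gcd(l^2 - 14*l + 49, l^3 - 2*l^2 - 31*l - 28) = l - 7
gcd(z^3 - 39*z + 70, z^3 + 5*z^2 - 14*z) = z^2 + 5*z - 14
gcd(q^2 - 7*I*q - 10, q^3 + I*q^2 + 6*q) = q - 2*I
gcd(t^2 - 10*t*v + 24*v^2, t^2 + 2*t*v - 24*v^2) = t - 4*v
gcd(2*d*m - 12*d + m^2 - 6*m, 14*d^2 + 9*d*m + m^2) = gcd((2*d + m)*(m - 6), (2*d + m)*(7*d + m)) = 2*d + m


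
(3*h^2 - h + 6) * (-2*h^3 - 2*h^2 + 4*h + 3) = -6*h^5 - 4*h^4 + 2*h^3 - 7*h^2 + 21*h + 18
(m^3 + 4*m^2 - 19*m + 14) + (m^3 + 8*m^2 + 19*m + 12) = 2*m^3 + 12*m^2 + 26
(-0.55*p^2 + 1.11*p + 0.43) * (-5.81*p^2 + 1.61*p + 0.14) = 3.1955*p^4 - 7.3346*p^3 - 0.7882*p^2 + 0.8477*p + 0.0602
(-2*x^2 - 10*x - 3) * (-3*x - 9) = 6*x^3 + 48*x^2 + 99*x + 27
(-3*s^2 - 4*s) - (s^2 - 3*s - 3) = -4*s^2 - s + 3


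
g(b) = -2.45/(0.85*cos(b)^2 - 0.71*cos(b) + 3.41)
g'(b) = -2.45*(1.7*sin(b)*cos(b) - 0.71*sin(b))/(0.85*cos(b)^2 - 0.71*cos(b) + 3.41)^2 = (1.7395 - 4.165*cos(b))*sin(b)/(0.85*cos(b)^2 - 0.71*cos(b) + 3.41)^2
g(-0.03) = -0.69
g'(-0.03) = 0.01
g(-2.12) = -0.61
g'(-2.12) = -0.21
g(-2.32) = -0.57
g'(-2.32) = -0.18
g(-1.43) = -0.74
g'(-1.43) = -0.10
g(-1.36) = -0.74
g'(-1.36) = -0.08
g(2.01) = -0.63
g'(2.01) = 0.21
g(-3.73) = -0.53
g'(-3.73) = 0.14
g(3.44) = -0.50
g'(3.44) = -0.07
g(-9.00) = -0.51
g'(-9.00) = -0.10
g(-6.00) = -0.70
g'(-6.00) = -0.05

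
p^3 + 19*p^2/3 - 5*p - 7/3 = (p - 1)*(p + 1/3)*(p + 7)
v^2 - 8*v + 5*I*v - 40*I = (v - 8)*(v + 5*I)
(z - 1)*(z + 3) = z^2 + 2*z - 3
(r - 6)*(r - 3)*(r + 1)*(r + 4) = r^4 - 4*r^3 - 23*r^2 + 54*r + 72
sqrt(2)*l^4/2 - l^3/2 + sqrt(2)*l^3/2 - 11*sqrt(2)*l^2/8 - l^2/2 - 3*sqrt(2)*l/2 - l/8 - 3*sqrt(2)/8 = (l + 1/2)^2*(l - 3*sqrt(2)/2)*(sqrt(2)*l/2 + 1)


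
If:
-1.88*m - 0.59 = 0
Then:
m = -0.31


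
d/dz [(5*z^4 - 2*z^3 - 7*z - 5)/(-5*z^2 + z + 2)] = (-50*z^5 + 25*z^4 + 36*z^3 - 47*z^2 - 50*z - 9)/(25*z^4 - 10*z^3 - 19*z^2 + 4*z + 4)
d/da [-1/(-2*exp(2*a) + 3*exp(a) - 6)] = (3 - 4*exp(a))*exp(a)/(2*exp(2*a) - 3*exp(a) + 6)^2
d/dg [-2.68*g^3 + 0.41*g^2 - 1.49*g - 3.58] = -8.04*g^2 + 0.82*g - 1.49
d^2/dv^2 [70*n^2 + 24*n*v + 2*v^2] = 4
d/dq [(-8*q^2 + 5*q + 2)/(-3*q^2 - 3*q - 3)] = (13*q^2 + 20*q - 3)/(3*(q^4 + 2*q^3 + 3*q^2 + 2*q + 1))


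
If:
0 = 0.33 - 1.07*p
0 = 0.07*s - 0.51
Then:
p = 0.31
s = 7.29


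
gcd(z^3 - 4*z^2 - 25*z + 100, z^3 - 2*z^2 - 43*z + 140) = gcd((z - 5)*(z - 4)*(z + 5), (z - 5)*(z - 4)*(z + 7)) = z^2 - 9*z + 20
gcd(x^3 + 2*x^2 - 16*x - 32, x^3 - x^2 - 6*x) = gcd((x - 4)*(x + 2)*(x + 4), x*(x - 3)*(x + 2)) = x + 2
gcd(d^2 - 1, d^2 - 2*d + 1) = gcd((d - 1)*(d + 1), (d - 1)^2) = d - 1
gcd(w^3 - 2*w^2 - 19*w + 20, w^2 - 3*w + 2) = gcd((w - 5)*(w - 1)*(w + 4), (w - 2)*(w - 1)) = w - 1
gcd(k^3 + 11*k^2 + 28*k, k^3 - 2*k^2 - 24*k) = k^2 + 4*k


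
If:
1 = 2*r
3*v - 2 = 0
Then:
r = 1/2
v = 2/3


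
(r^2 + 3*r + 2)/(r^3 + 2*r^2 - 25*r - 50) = (r + 1)/(r^2 - 25)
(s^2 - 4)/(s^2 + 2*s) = (s - 2)/s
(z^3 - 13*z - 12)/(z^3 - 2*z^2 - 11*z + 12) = (z + 1)/(z - 1)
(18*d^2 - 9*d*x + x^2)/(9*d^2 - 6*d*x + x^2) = (-6*d + x)/(-3*d + x)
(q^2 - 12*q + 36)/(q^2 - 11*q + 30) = (q - 6)/(q - 5)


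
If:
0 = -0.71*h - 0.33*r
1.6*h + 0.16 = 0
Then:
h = -0.10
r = 0.22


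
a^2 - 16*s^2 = (a - 4*s)*(a + 4*s)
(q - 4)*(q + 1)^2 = q^3 - 2*q^2 - 7*q - 4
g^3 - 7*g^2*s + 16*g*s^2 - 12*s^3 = (g - 3*s)*(g - 2*s)^2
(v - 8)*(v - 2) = v^2 - 10*v + 16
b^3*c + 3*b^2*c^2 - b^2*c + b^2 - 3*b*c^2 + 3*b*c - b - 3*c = (b - 1)*(b + 3*c)*(b*c + 1)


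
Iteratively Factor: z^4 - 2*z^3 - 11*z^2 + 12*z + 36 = (z + 2)*(z^3 - 4*z^2 - 3*z + 18) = (z - 3)*(z + 2)*(z^2 - z - 6) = (z - 3)*(z + 2)^2*(z - 3)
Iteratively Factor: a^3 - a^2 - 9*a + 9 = (a - 3)*(a^2 + 2*a - 3) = (a - 3)*(a - 1)*(a + 3)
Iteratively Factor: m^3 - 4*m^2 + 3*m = (m - 3)*(m^2 - m) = m*(m - 3)*(m - 1)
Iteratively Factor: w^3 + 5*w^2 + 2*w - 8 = (w + 2)*(w^2 + 3*w - 4) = (w + 2)*(w + 4)*(w - 1)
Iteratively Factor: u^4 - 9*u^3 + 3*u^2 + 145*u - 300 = (u + 4)*(u^3 - 13*u^2 + 55*u - 75) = (u - 5)*(u + 4)*(u^2 - 8*u + 15) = (u - 5)*(u - 3)*(u + 4)*(u - 5)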